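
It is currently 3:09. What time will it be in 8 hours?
Starting time: 3:09
Adding 0 minutes to 9 minutes: 9 + 0 = 9 minutes
Adding 8 hours: 3 + 8 = 11
Final time: 11:09

Final answer: 11:09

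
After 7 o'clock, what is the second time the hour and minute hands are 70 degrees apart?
At t minutes past 7:00, the hour hand is at 30 x 7 + 0.5t degrees and the minute hand is at 6t degrees.
The smaller angle between them is 70 degrees when |30H - 5.5t| = 70 or |30H - 5.5t| = 290.
With H = 7, solve 30 x 7 - 5.5t = +/- target for each target:
  t = (30 x 7 - 70) / 5.5 = 25.45
  t = (30 x 7 + 70) / 5.5 = 50.91
  t = (30 x 7 - 290) / 5.5 = -14.55 (outside (0, 60))
  t = (30 x 7 + 290) / 5.5 = 90.91 (outside (0, 60))
Valid solutions in (0, 60): {25.45, 50.91} minutes.
The second occurrence is t = 50.91 minutes.
The hands form a 70-degree angle at 50.91 minutes past 7:00.

Final answer: 50.91 minutes past 7:00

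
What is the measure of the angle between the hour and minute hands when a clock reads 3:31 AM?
Hour hand position: 3 x 30 + 31 x 0.5 = 105.5 degrees
Minute hand position: 31 x 6 = 186 degrees
Difference: |105.5 - 186| = 80.5 degrees
The angle between the hands is 80.5 degrees

Final answer: 80.5 degrees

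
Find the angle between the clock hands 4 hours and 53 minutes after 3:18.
First find the time 4 hours and 53 minutes after 3:18.
Total minutes: 3 x 60 + 18 + 4 x 60 + 53 = 491.
491 mod 720 = 491 minutes = 8:11.
Now compute the angle at 8:11:
Hour hand: 8 x 30 + 11 x 0.5 = 245.5 degrees
Minute hand: 11 x 6 = 66 degrees
Difference: |245.5 - 66| = 179.5 degrees
The angle is 179.5 degrees

Final answer: 179.5 degrees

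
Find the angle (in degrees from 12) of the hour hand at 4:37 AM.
The hour hand moves 30 degrees per hour and 0.5 degrees per minute.
At 4:37: (4) x 30 + 37 x 0.5 = 120 + 18.5 = 138.5 degrees

Final answer: 138.5 degrees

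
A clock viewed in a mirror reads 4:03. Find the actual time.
Reflection across the vertical (12-6) axis maps a hand at angle A degrees to (360 - A) degrees, which sends a reading of T minutes past 12:00 to (720 - T) minutes past 12:00.
Mirror reads 4:03 = 243 minutes past 12:00.
Actual time: (720 - 243) mod 720 = 477 minutes = 7:57.

Final answer: 7:57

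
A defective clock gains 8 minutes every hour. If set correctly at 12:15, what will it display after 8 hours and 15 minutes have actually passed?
For every 60 true minutes, the faulty clock advances 60 + 8 = 68 minutes.
True elapsed: 8 hours and 15 minutes = 495 minutes.
Faulty clock advances: 495 x 68/60 = 561 minutes (drift: 66 minutes ahead).
Shown time: 12:15 + 561 minutes = 9:36.

Final answer: 9:36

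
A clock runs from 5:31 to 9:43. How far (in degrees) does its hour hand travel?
The hour hand moves 0.5 degrees per minute.
Time elapsed: 9:43 - 5:31 = 252 minutes
Angular displacement: 252 x 0.5 = 126 degrees

Final answer: 126 degrees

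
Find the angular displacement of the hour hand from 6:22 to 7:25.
The hour hand moves 0.5 degrees per minute.
Time elapsed: 7:25 - 6:22 = 63 minutes
Angular displacement: 63 x 0.5 = 31.5 degrees

Final answer: 31.5 degrees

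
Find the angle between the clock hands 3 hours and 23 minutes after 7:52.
First find the time 3 hours and 23 minutes after 7:52.
Total minutes: 7 x 60 + 52 + 3 x 60 + 23 = 675.
675 mod 720 = 675 minutes = 11:15.
Now compute the angle at 11:15:
Hour hand: 11 x 30 + 15 x 0.5 = 337.5 degrees
Minute hand: 15 x 6 = 90 degrees
Difference: |337.5 - 90| = 247.5 degrees
Smaller angle: 360 - 247.5 = 112.5 degrees

Final answer: 112.5 degrees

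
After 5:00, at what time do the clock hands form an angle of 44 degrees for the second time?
At t minutes past 5:00, the hour hand is at 30 x 5 + 0.5t degrees and the minute hand is at 6t degrees.
The smaller angle between them is 44 degrees when |30H - 5.5t| = 44 or |30H - 5.5t| = 316.
With H = 5, solve 30 x 5 - 5.5t = +/- target for each target:
  t = (30 x 5 - 44) / 5.5 = 19.27
  t = (30 x 5 + 44) / 5.5 = 35.27
  t = (30 x 5 - 316) / 5.5 = -30.18 (outside (0, 60))
  t = (30 x 5 + 316) / 5.5 = 84.73 (outside (0, 60))
Valid solutions in (0, 60): {19.27, 35.27} minutes.
The second occurrence is t = 35.27 minutes.
The hands form a 44-degree angle at 35.27 minutes past 5:00.

Final answer: 35.27 minutes past 5:00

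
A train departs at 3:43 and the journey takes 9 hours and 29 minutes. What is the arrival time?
Starting time: 3:43
Adding 29 minutes to 43 minutes: 43 + 29 = 72 minutes = 1 hour and 12 minutes
Adding 9 hours: 3 + 9 + 1 (carry) = 13 - 12 = 1
Final time: 1:12

Final answer: 1:12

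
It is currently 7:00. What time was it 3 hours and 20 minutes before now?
Starting time: 7:00 = 420 total minutes past 12:00
Subtracting: 3 hours and 20 minutes = 200 minutes
420 - 200 = 220 minutes
= 3 hours and 40 minutes past 12:00 = 3:40

Final answer: 3:40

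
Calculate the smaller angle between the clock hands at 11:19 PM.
Hour hand position: 11 x 30 + 19 x 0.5 = 339.5 degrees
Minute hand position: 19 x 6 = 114 degrees
Difference: |339.5 - 114| = 225.5 degrees
Since 225.5 > 180, the smaller angle is 360 - 225.5 = 134.5 degrees

Final answer: 134.5 degrees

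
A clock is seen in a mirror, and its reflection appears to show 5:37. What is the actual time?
Reflection across the vertical (12-6) axis maps a hand at angle A degrees to (360 - A) degrees, which sends a reading of T minutes past 12:00 to (720 - T) minutes past 12:00.
Mirror reads 5:37 = 337 minutes past 12:00.
Actual time: (720 - 337) mod 720 = 383 minutes = 6:23.

Final answer: 6:23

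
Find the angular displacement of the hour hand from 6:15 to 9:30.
The hour hand moves 0.5 degrees per minute.
Time elapsed: 9:30 - 6:15 = 195 minutes
Angular displacement: 195 x 0.5 = 97.5 degrees

Final answer: 97.5 degrees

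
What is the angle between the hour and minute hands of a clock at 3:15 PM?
Hour hand position: 3 x 30 + 15 x 0.5 = 97.5 degrees
Minute hand position: 15 x 6 = 90 degrees
Difference: |97.5 - 90| = 7.5 degrees
The angle between the hands is 7.5 degrees

Final answer: 7.5 degrees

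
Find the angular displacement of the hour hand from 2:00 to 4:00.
The hour hand moves 0.5 degrees per minute.
Time elapsed: 4:00 - 2:00 = 120 minutes
Angular displacement: 120 x 0.5 = 60 degrees

Final answer: 60 degrees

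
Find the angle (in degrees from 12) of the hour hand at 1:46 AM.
The hour hand moves 30 degrees per hour and 0.5 degrees per minute.
At 1:46: (1) x 30 + 46 x 0.5 = 30 + 23 = 53 degrees

Final answer: 53 degrees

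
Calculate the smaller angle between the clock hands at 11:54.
Hour hand position: 11 x 30 + 54 x 0.5 = 357 degrees
Minute hand position: 54 x 6 = 324 degrees
Difference: |357 - 324| = 33 degrees
The angle between the hands is 33 degrees

Final answer: 33 degrees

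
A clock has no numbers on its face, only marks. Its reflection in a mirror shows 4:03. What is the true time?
Reflection across the vertical (12-6) axis maps a hand at angle A degrees to (360 - A) degrees, which sends a reading of T minutes past 12:00 to (720 - T) minutes past 12:00.
Mirror reads 4:03 = 243 minutes past 12:00.
Actual time: (720 - 243) mod 720 = 477 minutes = 7:57.

Final answer: 7:57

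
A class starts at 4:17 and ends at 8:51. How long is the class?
From 4:17 to 8:51:
(8 x 60 + 51) - (4 x 60 + 17) = 531 - 257 = 274 minutes
= 4 hours and 34 minutes

Final answer: 4 hours and 34 minutes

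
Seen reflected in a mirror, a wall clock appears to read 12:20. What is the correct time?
Reflection across the vertical (12-6) axis maps a hand at angle A degrees to (360 - A) degrees, which sends a reading of T minutes past 12:00 to (720 - T) minutes past 12:00.
Mirror reads 12:20 = 20 minutes past 12:00.
Actual time: (720 - 20) mod 720 = 700 minutes = 11:40.

Final answer: 11:40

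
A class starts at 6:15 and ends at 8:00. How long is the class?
From 6:15 to 8:00:
(8 x 60 + 0) - (6 x 60 + 15) = 480 - 375 = 105 minutes
= 1 hour and 45 minutes

Final answer: 1 hour and 45 minutes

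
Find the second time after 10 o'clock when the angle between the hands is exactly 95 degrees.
At t minutes past 10:00, the hour hand is at 30 x 10 + 0.5t degrees and the minute hand is at 6t degrees.
The smaller angle between them is 95 degrees when |30H - 5.5t| = 95 or |30H - 5.5t| = 265.
With H = 10, solve 30 x 10 - 5.5t = +/- target for each target:
  t = (30 x 10 - 95) / 5.5 = 37.27
  t = (30 x 10 + 95) / 5.5 = 71.82 (outside (0, 60))
  t = (30 x 10 - 265) / 5.5 = 6.36
  t = (30 x 10 + 265) / 5.5 = 102.73 (outside (0, 60))
Valid solutions in (0, 60): {6.36, 37.27} minutes.
The second occurrence is t = 37.27 minutes.
The hands form a 95-degree angle at 37.27 minutes past 10:00.

Final answer: 37.27 minutes past 10:00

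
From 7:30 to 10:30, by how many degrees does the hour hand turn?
The hour hand moves 0.5 degrees per minute.
Time elapsed: 10:30 - 7:30 = 180 minutes
Angular displacement: 180 x 0.5 = 90 degrees

Final answer: 90 degrees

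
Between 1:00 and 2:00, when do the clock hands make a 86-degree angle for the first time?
At t minutes past 1:00, the hour hand is at 30 x 1 + 0.5t degrees and the minute hand is at 6t degrees.
The smaller angle between them is 86 degrees when |30H - 5.5t| = 86 or |30H - 5.5t| = 274.
With H = 1, solve 30 x 1 - 5.5t = +/- target for each target:
  t = (30 x 1 - 86) / 5.5 = -10.18 (outside (0, 60))
  t = (30 x 1 + 86) / 5.5 = 21.09
  t = (30 x 1 - 274) / 5.5 = -44.36 (outside (0, 60))
  t = (30 x 1 + 274) / 5.5 = 55.27
Valid solutions in (0, 60): {21.09, 55.27} minutes.
The first occurrence is t = 21.09 minutes.
The hands form a 86-degree angle at 21.09 minutes past 1:00.

Final answer: 21.09 minutes past 1:00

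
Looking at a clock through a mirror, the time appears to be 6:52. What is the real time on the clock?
Reflection across the vertical (12-6) axis maps a hand at angle A degrees to (360 - A) degrees, which sends a reading of T minutes past 12:00 to (720 - T) minutes past 12:00.
Mirror reads 6:52 = 412 minutes past 12:00.
Actual time: (720 - 412) mod 720 = 308 minutes = 5:08.

Final answer: 5:08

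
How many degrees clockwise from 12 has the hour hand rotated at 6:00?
The hour hand moves 30 degrees per hour and 0.5 degrees per minute.
At 6:00: (6) x 30 + 0 x 0.5 = 180 + 0 = 180 degrees

Final answer: 180 degrees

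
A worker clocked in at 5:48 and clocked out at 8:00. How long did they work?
From 5:48 to 8:00:
(8 x 60 + 0) - (5 x 60 + 48) = 480 - 348 = 132 minutes
= 2 hours and 12 minutes

Final answer: 2 hours and 12 minutes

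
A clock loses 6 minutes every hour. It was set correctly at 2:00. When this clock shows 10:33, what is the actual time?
For every 60 true minutes, the faulty clock advances 54 minutes, so 1 faulty-clock minute corresponds to 60/54 true minutes.
From 2:00 to 10:33 on the faulty dial is 513 minutes.
True elapsed: 513 x 60/54 = 570 minutes = 9 hours and 30 minutes.
True time: 2:00 + 9 hours and 30 minutes = 11:30.

Final answer: 11:30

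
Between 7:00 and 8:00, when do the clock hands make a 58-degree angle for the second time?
At t minutes past 7:00, the hour hand is at 30 x 7 + 0.5t degrees and the minute hand is at 6t degrees.
The smaller angle between them is 58 degrees when |30H - 5.5t| = 58 or |30H - 5.5t| = 302.
With H = 7, solve 30 x 7 - 5.5t = +/- target for each target:
  t = (30 x 7 - 58) / 5.5 = 27.64
  t = (30 x 7 + 58) / 5.5 = 48.73
  t = (30 x 7 - 302) / 5.5 = -16.73 (outside (0, 60))
  t = (30 x 7 + 302) / 5.5 = 93.09 (outside (0, 60))
Valid solutions in (0, 60): {27.64, 48.73} minutes.
The second occurrence is t = 48.73 minutes.
The hands form a 58-degree angle at 48.73 minutes past 7:00.

Final answer: 48.73 minutes past 7:00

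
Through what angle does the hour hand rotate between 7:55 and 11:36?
The hour hand moves 0.5 degrees per minute.
Time elapsed: 11:36 - 7:55 = 221 minutes
Angular displacement: 221 x 0.5 = 110.5 degrees

Final answer: 110.5 degrees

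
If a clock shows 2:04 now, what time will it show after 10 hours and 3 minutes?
Starting time: 2:04
Adding 3 minutes to 4 minutes: 4 + 3 = 7 minutes
Adding 10 hours: 2 + 10 = 12
Final time: 12:07

Final answer: 12:07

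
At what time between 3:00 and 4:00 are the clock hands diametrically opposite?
For hands to be 180 degrees apart: |30H - 5.5t| = 180
With H = 3: t = (30 x 3 + 180)/5.5 = 49.09 or t = (30 x 3 - 180)/5.5 = -16.36
First valid solution (0 < t < 60): t = 49.09 minutes
The hands are opposite at 49.09 minutes past 3:00.

Final answer: 49.09 minutes past 3:00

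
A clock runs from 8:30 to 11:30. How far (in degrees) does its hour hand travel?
The hour hand moves 0.5 degrees per minute.
Time elapsed: 11:30 - 8:30 = 180 minutes
Angular displacement: 180 x 0.5 = 90 degrees

Final answer: 90 degrees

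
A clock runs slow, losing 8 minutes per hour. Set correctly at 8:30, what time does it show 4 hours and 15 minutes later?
For every 60 true minutes, the faulty clock advances 60 - 8 = 52 minutes.
True elapsed: 4 hours and 15 minutes = 255 minutes.
Faulty clock advances: 255 x 52/60 = 221 minutes (drift: 34 minutes behind).
Shown time: 8:30 + 221 minutes = 12:11.

Final answer: 12:11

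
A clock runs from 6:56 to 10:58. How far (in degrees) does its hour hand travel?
The hour hand moves 0.5 degrees per minute.
Time elapsed: 10:58 - 6:56 = 242 minutes
Angular displacement: 242 x 0.5 = 121 degrees

Final answer: 121 degrees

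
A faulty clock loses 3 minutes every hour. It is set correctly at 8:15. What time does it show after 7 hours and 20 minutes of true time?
For every 60 true minutes, the faulty clock advances 60 - 3 = 57 minutes.
True elapsed: 7 hours and 20 minutes = 440 minutes.
Faulty clock advances: 440 x 57/60 = 418 minutes (drift: 22 minutes behind).
Shown time: 8:15 + 418 minutes = 3:13.

Final answer: 3:13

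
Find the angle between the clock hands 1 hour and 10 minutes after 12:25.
First find the time 1 hour and 10 minutes after 12:25.
Total minutes: 12 x 60 + 25 + 1 x 60 + 10 = 815.
815 mod 720 = 95 minutes = 1:35.
Now compute the angle at 1:35:
Hour hand: 1 x 30 + 35 x 0.5 = 47.5 degrees
Minute hand: 35 x 6 = 210 degrees
Difference: |47.5 - 210| = 162.5 degrees
The angle is 162.5 degrees

Final answer: 162.5 degrees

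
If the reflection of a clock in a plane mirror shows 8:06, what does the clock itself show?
Reflection across the vertical (12-6) axis maps a hand at angle A degrees to (360 - A) degrees, which sends a reading of T minutes past 12:00 to (720 - T) minutes past 12:00.
Mirror reads 8:06 = 486 minutes past 12:00.
Actual time: (720 - 486) mod 720 = 234 minutes = 3:54.

Final answer: 3:54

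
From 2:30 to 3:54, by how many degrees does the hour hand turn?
The hour hand moves 0.5 degrees per minute.
Time elapsed: 3:54 - 2:30 = 84 minutes
Angular displacement: 84 x 0.5 = 42 degrees

Final answer: 42 degrees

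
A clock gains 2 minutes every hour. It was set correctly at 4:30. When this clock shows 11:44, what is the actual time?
For every 60 true minutes, the faulty clock advances 62 minutes, so 1 faulty-clock minute corresponds to 60/62 true minutes.
From 4:30 to 11:44 on the faulty dial is 434 minutes.
True elapsed: 434 x 60/62 = 420 minutes = 7 hours.
True time: 4:30 + 7 hours = 11:30.

Final answer: 11:30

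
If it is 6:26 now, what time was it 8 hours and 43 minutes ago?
Starting time: 6:26 = 386 total minutes past 12:00
Subtracting: 8 hours and 43 minutes = 523 minutes
386 - 523 = -137 (negative, add 12 hours = 720) = 583 minutes
= 9 hours and 43 minutes past 12:00 = 9:43

Final answer: 9:43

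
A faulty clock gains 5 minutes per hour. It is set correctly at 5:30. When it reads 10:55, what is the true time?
For every 60 true minutes, the faulty clock advances 65 minutes, so 1 faulty-clock minute corresponds to 60/65 true minutes.
From 5:30 to 10:55 on the faulty dial is 325 minutes.
True elapsed: 325 x 60/65 = 300 minutes = 5 hours.
True time: 5:30 + 5 hours = 10:30.

Final answer: 10:30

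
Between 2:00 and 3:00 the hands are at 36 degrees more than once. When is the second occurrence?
At t minutes past 2:00, the hour hand is at 30 x 2 + 0.5t degrees and the minute hand is at 6t degrees.
The smaller angle between them is 36 degrees when |30H - 5.5t| = 36 or |30H - 5.5t| = 324.
With H = 2, solve 30 x 2 - 5.5t = +/- target for each target:
  t = (30 x 2 - 36) / 5.5 = 4.36
  t = (30 x 2 + 36) / 5.5 = 17.45
  t = (30 x 2 - 324) / 5.5 = -48 (outside (0, 60))
  t = (30 x 2 + 324) / 5.5 = 69.82 (outside (0, 60))
Valid solutions in (0, 60): {4.36, 17.45} minutes.
The second occurrence is t = 17.45 minutes.
The hands form a 36-degree angle at 17.45 minutes past 2:00.

Final answer: 17.45 minutes past 2:00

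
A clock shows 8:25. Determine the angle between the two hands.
Hour hand position: 8 x 30 + 25 x 0.5 = 252.5 degrees
Minute hand position: 25 x 6 = 150 degrees
Difference: |252.5 - 150| = 102.5 degrees
The angle between the hands is 102.5 degrees

Final answer: 102.5 degrees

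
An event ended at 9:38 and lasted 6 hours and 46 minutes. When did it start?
Starting time: 9:38 = 578 total minutes past 12:00
Subtracting: 6 hours and 46 minutes = 406 minutes
578 - 406 = 172 minutes
= 2 hours and 52 minutes past 12:00 = 2:52

Final answer: 2:52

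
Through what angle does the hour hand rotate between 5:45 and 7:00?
The hour hand moves 0.5 degrees per minute.
Time elapsed: 7:00 - 5:45 = 75 minutes
Angular displacement: 75 x 0.5 = 37.5 degrees

Final answer: 37.5 degrees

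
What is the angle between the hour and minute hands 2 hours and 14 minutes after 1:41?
First find the time 2 hours and 14 minutes after 1:41.
Total minutes: 1 x 60 + 41 + 2 x 60 + 14 = 235.
235 mod 720 = 235 minutes = 3:55.
Now compute the angle at 3:55:
Hour hand: 3 x 30 + 55 x 0.5 = 117.5 degrees
Minute hand: 55 x 6 = 330 degrees
Difference: |117.5 - 330| = 212.5 degrees
Smaller angle: 360 - 212.5 = 147.5 degrees

Final answer: 147.5 degrees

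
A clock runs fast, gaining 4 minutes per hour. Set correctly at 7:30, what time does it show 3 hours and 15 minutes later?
For every 60 true minutes, the faulty clock advances 60 + 4 = 64 minutes.
True elapsed: 3 hours and 15 minutes = 195 minutes.
Faulty clock advances: 195 x 64/60 = 208 minutes (drift: 13 minutes ahead).
Shown time: 7:30 + 208 minutes = 10:58.

Final answer: 10:58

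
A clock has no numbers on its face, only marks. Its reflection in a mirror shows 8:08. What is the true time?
Reflection across the vertical (12-6) axis maps a hand at angle A degrees to (360 - A) degrees, which sends a reading of T minutes past 12:00 to (720 - T) minutes past 12:00.
Mirror reads 8:08 = 488 minutes past 12:00.
Actual time: (720 - 488) mod 720 = 232 minutes = 3:52.

Final answer: 3:52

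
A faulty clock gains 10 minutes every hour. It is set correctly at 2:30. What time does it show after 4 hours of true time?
For every 60 true minutes, the faulty clock advances 60 + 10 = 70 minutes.
True elapsed: 4 hours = 240 minutes.
Faulty clock advances: 240 x 70/60 = 280 minutes (drift: 40 minutes ahead).
Shown time: 2:30 + 280 minutes = 7:10.

Final answer: 7:10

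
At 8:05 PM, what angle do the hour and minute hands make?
Hour hand position: 8 x 30 + 5 x 0.5 = 242.5 degrees
Minute hand position: 5 x 6 = 30 degrees
Difference: |242.5 - 30| = 212.5 degrees
Since 212.5 > 180, the smaller angle is 360 - 212.5 = 147.5 degrees

Final answer: 147.5 degrees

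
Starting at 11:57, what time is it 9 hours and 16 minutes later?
Starting time: 11:57
Adding 16 minutes to 57 minutes: 57 + 16 = 73 minutes = 1 hour and 13 minutes
Adding 9 hours: 11 + 9 + 1 (carry) = 21 - 12 = 9
Final time: 9:13

Final answer: 9:13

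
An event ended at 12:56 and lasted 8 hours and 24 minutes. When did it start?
Starting time: 12:56 = 56 total minutes past 12:00
Subtracting: 8 hours and 24 minutes = 504 minutes
56 - 504 = -448 (negative, add 12 hours = 720) = 272 minutes
= 4 hours and 32 minutes past 12:00 = 4:32

Final answer: 4:32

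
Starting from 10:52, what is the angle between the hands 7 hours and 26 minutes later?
First find the time 7 hours and 26 minutes after 10:52.
Total minutes: 10 x 60 + 52 + 7 x 60 + 26 = 1098.
1098 mod 720 = 378 minutes = 6:18.
Now compute the angle at 6:18:
Hour hand: 6 x 30 + 18 x 0.5 = 189 degrees
Minute hand: 18 x 6 = 108 degrees
Difference: |189 - 108| = 81 degrees
The angle is 81 degrees

Final answer: 81 degrees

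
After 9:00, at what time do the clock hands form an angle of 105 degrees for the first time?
At t minutes past 9:00, the hour hand is at 30 x 9 + 0.5t degrees and the minute hand is at 6t degrees.
The smaller angle between them is 105 degrees when |30H - 5.5t| = 105 or |30H - 5.5t| = 255.
With H = 9, solve 30 x 9 - 5.5t = +/- target for each target:
  t = (30 x 9 - 105) / 5.5 = 30
  t = (30 x 9 + 105) / 5.5 = 68.18 (outside (0, 60))
  t = (30 x 9 - 255) / 5.5 = 2.73
  t = (30 x 9 + 255) / 5.5 = 95.45 (outside (0, 60))
Valid solutions in (0, 60): {2.73, 30} minutes.
The first occurrence is t = 2.73 minutes.
The hands form a 105-degree angle at 2.73 minutes past 9:00.

Final answer: 2.73 minutes past 9:00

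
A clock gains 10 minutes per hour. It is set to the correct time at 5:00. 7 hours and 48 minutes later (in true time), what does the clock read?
For every 60 true minutes, the faulty clock advances 60 + 10 = 70 minutes.
True elapsed: 7 hours and 48 minutes = 468 minutes.
Faulty clock advances: 468 x 70/60 = 546 minutes (drift: 78 minutes ahead).
Shown time: 5:00 + 546 minutes = 2:06.

Final answer: 2:06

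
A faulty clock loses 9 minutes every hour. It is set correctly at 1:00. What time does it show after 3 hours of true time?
For every 60 true minutes, the faulty clock advances 60 - 9 = 51 minutes.
True elapsed: 3 hours = 180 minutes.
Faulty clock advances: 180 x 51/60 = 153 minutes (drift: 27 minutes behind).
Shown time: 1:00 + 153 minutes = 3:33.

Final answer: 3:33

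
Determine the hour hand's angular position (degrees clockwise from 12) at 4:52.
The hour hand moves 30 degrees per hour and 0.5 degrees per minute.
At 4:52: (4) x 30 + 52 x 0.5 = 120 + 26 = 146 degrees

Final answer: 146 degrees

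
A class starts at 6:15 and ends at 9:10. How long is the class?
From 6:15 to 9:10:
(9 x 60 + 10) - (6 x 60 + 15) = 550 - 375 = 175 minutes
= 2 hours and 55 minutes

Final answer: 2 hours and 55 minutes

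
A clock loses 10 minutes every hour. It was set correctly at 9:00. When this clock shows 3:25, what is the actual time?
For every 60 true minutes, the faulty clock advances 50 minutes, so 1 faulty-clock minute corresponds to 60/50 true minutes.
From 9:00 to 3:25 on the faulty dial is 385 minutes.
True elapsed: 385 x 60/50 = 462 minutes = 7 hours and 42 minutes.
True time: 9:00 + 7 hours and 42 minutes = 4:42.

Final answer: 4:42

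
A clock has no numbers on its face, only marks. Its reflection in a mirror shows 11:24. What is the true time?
Reflection across the vertical (12-6) axis maps a hand at angle A degrees to (360 - A) degrees, which sends a reading of T minutes past 12:00 to (720 - T) minutes past 12:00.
Mirror reads 11:24 = 684 minutes past 12:00.
Actual time: (720 - 684) mod 720 = 36 minutes = 12:36.

Final answer: 12:36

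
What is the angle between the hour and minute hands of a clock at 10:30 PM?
Hour hand position: 10 x 30 + 30 x 0.5 = 315 degrees
Minute hand position: 30 x 6 = 180 degrees
Difference: |315 - 180| = 135 degrees
The angle between the hands is 135 degrees

Final answer: 135 degrees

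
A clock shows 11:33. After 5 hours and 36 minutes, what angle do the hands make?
First find the time 5 hours and 36 minutes after 11:33.
Total minutes: 11 x 60 + 33 + 5 x 60 + 36 = 1029.
1029 mod 720 = 309 minutes = 5:09.
Now compute the angle at 5:09:
Hour hand: 5 x 30 + 9 x 0.5 = 154.5 degrees
Minute hand: 9 x 6 = 54 degrees
Difference: |154.5 - 54| = 100.5 degrees
The angle is 100.5 degrees

Final answer: 100.5 degrees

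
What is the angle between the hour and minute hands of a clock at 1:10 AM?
Hour hand position: 1 x 30 + 10 x 0.5 = 35 degrees
Minute hand position: 10 x 6 = 60 degrees
Difference: |35 - 60| = 25 degrees
The angle between the hands is 25 degrees

Final answer: 25 degrees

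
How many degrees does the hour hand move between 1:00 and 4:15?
The hour hand moves 0.5 degrees per minute.
Time elapsed: 4:15 - 1:00 = 195 minutes
Angular displacement: 195 x 0.5 = 97.5 degrees

Final answer: 97.5 degrees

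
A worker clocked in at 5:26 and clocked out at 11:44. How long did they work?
From 5:26 to 11:44:
(11 x 60 + 44) - (5 x 60 + 26) = 704 - 326 = 378 minutes
= 6 hours and 18 minutes

Final answer: 6 hours and 18 minutes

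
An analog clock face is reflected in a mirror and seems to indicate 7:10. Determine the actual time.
Reflection across the vertical (12-6) axis maps a hand at angle A degrees to (360 - A) degrees, which sends a reading of T minutes past 12:00 to (720 - T) minutes past 12:00.
Mirror reads 7:10 = 430 minutes past 12:00.
Actual time: (720 - 430) mod 720 = 290 minutes = 4:50.

Final answer: 4:50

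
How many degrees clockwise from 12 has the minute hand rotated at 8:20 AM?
The minute hand moves 6 degrees per minute.
At 8:20: 20 x 6 = 120 degrees

Final answer: 120 degrees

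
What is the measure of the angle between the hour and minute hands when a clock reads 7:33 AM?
Hour hand position: 7 x 30 + 33 x 0.5 = 226.5 degrees
Minute hand position: 33 x 6 = 198 degrees
Difference: |226.5 - 198| = 28.5 degrees
The angle between the hands is 28.5 degrees

Final answer: 28.5 degrees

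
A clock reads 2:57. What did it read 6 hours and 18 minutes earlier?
Starting time: 2:57 = 177 total minutes past 12:00
Subtracting: 6 hours and 18 minutes = 378 minutes
177 - 378 = -201 (negative, add 12 hours = 720) = 519 minutes
= 8 hours and 39 minutes past 12:00 = 8:39

Final answer: 8:39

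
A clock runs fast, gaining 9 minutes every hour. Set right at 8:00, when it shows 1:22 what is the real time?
For every 60 true minutes, the faulty clock advances 69 minutes, so 1 faulty-clock minute corresponds to 60/69 true minutes.
From 8:00 to 1:22 on the faulty dial is 322 minutes.
True elapsed: 322 x 60/69 = 280 minutes = 4 hours and 40 minutes.
True time: 8:00 + 4 hours and 40 minutes = 12:40.

Final answer: 12:40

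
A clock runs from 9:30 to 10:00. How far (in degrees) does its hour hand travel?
The hour hand moves 0.5 degrees per minute.
Time elapsed: 10:00 - 9:30 = 30 minutes
Angular displacement: 30 x 0.5 = 15 degrees

Final answer: 15 degrees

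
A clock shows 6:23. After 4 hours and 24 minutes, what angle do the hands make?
First find the time 4 hours and 24 minutes after 6:23.
Total minutes: 6 x 60 + 23 + 4 x 60 + 24 = 647.
647 mod 720 = 647 minutes = 10:47.
Now compute the angle at 10:47:
Hour hand: 10 x 30 + 47 x 0.5 = 323.5 degrees
Minute hand: 47 x 6 = 282 degrees
Difference: |323.5 - 282| = 41.5 degrees
The angle is 41.5 degrees

Final answer: 41.5 degrees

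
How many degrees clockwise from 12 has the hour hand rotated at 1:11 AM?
The hour hand moves 30 degrees per hour and 0.5 degrees per minute.
At 1:11: (1) x 30 + 11 x 0.5 = 30 + 5.5 = 35.5 degrees

Final answer: 35.5 degrees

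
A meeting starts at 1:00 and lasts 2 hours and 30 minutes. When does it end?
Starting time: 1:00
Adding 30 minutes to 0 minutes: 0 + 30 = 30 minutes
Adding 2 hours: 1 + 2 = 3
Final time: 3:30

Final answer: 3:30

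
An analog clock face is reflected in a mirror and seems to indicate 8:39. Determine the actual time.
Reflection across the vertical (12-6) axis maps a hand at angle A degrees to (360 - A) degrees, which sends a reading of T minutes past 12:00 to (720 - T) minutes past 12:00.
Mirror reads 8:39 = 519 minutes past 12:00.
Actual time: (720 - 519) mod 720 = 201 minutes = 3:21.

Final answer: 3:21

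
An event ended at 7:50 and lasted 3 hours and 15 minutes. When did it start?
Starting time: 7:50 = 470 total minutes past 12:00
Subtracting: 3 hours and 15 minutes = 195 minutes
470 - 195 = 275 minutes
= 4 hours and 35 minutes past 12:00 = 4:35

Final answer: 4:35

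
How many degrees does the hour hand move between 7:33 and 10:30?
The hour hand moves 0.5 degrees per minute.
Time elapsed: 10:30 - 7:33 = 177 minutes
Angular displacement: 177 x 0.5 = 88.5 degrees

Final answer: 88.5 degrees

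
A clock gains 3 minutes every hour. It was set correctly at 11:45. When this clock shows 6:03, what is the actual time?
For every 60 true minutes, the faulty clock advances 63 minutes, so 1 faulty-clock minute corresponds to 60/63 true minutes.
From 11:45 to 6:03 on the faulty dial is 378 minutes.
True elapsed: 378 x 60/63 = 360 minutes = 6 hours.
True time: 11:45 + 6 hours = 5:45.

Final answer: 5:45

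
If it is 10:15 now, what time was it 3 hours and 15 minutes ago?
Starting time: 10:15 = 615 total minutes past 12:00
Subtracting: 3 hours and 15 minutes = 195 minutes
615 - 195 = 420 minutes
= 7 hours past 12:00 = 7:00

Final answer: 7:00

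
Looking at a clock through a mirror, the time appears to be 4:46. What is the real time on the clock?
Reflection across the vertical (12-6) axis maps a hand at angle A degrees to (360 - A) degrees, which sends a reading of T minutes past 12:00 to (720 - T) minutes past 12:00.
Mirror reads 4:46 = 286 minutes past 12:00.
Actual time: (720 - 286) mod 720 = 434 minutes = 7:14.

Final answer: 7:14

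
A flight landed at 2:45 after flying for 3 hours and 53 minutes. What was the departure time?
Starting time: 2:45 = 165 total minutes past 12:00
Subtracting: 3 hours and 53 minutes = 233 minutes
165 - 233 = -68 (negative, add 12 hours = 720) = 652 minutes
= 10 hours and 52 minutes past 12:00 = 10:52

Final answer: 10:52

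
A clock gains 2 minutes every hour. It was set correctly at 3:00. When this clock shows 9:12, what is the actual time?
For every 60 true minutes, the faulty clock advances 62 minutes, so 1 faulty-clock minute corresponds to 60/62 true minutes.
From 3:00 to 9:12 on the faulty dial is 372 minutes.
True elapsed: 372 x 60/62 = 360 minutes = 6 hours.
True time: 3:00 + 6 hours = 9:00.

Final answer: 9:00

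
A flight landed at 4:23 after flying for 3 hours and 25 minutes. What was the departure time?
Starting time: 4:23 = 263 total minutes past 12:00
Subtracting: 3 hours and 25 minutes = 205 minutes
263 - 205 = 58 minutes
= 58 minutes past 12:00 = 12:58

Final answer: 12:58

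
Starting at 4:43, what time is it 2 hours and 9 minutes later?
Starting time: 4:43
Adding 9 minutes to 43 minutes: 43 + 9 = 52 minutes
Adding 2 hours: 4 + 2 = 6
Final time: 6:52

Final answer: 6:52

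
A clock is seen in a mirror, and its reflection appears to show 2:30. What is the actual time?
Reflection across the vertical (12-6) axis maps a hand at angle A degrees to (360 - A) degrees, which sends a reading of T minutes past 12:00 to (720 - T) minutes past 12:00.
Mirror reads 2:30 = 150 minutes past 12:00.
Actual time: (720 - 150) mod 720 = 570 minutes = 9:30.

Final answer: 9:30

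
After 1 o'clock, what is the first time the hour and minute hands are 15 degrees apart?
At t minutes past 1:00, the hour hand is at 30 x 1 + 0.5t degrees and the minute hand is at 6t degrees.
The smaller angle between them is 15 degrees when |30H - 5.5t| = 15 or |30H - 5.5t| = 345.
With H = 1, solve 30 x 1 - 5.5t = +/- target for each target:
  t = (30 x 1 - 15) / 5.5 = 2.73
  t = (30 x 1 + 15) / 5.5 = 8.18
  t = (30 x 1 - 345) / 5.5 = -57.27 (outside (0, 60))
  t = (30 x 1 + 345) / 5.5 = 68.18 (outside (0, 60))
Valid solutions in (0, 60): {2.73, 8.18} minutes.
The first occurrence is t = 2.73 minutes.
The hands form a 15-degree angle at 2.73 minutes past 1:00.

Final answer: 2.73 minutes past 1:00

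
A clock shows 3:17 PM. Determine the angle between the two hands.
Hour hand position: 3 x 30 + 17 x 0.5 = 98.5 degrees
Minute hand position: 17 x 6 = 102 degrees
Difference: |98.5 - 102| = 3.5 degrees
The angle between the hands is 3.5 degrees

Final answer: 3.5 degrees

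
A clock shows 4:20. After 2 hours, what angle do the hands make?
First find the time 2 hours after 4:20.
Total minutes: 4 x 60 + 20 + 2 x 60 + 0 = 380.
380 mod 720 = 380 minutes = 6:20.
Now compute the angle at 6:20:
Hour hand: 6 x 30 + 20 x 0.5 = 190 degrees
Minute hand: 20 x 6 = 120 degrees
Difference: |190 - 120| = 70 degrees
The angle is 70 degrees

Final answer: 70 degrees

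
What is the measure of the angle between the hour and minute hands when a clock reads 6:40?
Hour hand position: 6 x 30 + 40 x 0.5 = 200 degrees
Minute hand position: 40 x 6 = 240 degrees
Difference: |200 - 240| = 40 degrees
The angle between the hands is 40 degrees

Final answer: 40 degrees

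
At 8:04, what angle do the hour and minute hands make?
Hour hand position: 8 x 30 + 4 x 0.5 = 242 degrees
Minute hand position: 4 x 6 = 24 degrees
Difference: |242 - 24| = 218 degrees
Since 218 > 180, the smaller angle is 360 - 218 = 142 degrees

Final answer: 142 degrees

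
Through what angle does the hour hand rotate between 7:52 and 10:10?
The hour hand moves 0.5 degrees per minute.
Time elapsed: 10:10 - 7:52 = 138 minutes
Angular displacement: 138 x 0.5 = 69 degrees

Final answer: 69 degrees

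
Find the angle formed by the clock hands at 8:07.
Hour hand position: 8 x 30 + 7 x 0.5 = 243.5 degrees
Minute hand position: 7 x 6 = 42 degrees
Difference: |243.5 - 42| = 201.5 degrees
Since 201.5 > 180, the smaller angle is 360 - 201.5 = 158.5 degrees

Final answer: 158.5 degrees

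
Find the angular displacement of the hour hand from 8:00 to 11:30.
The hour hand moves 0.5 degrees per minute.
Time elapsed: 11:30 - 8:00 = 210 minutes
Angular displacement: 210 x 0.5 = 105 degrees

Final answer: 105 degrees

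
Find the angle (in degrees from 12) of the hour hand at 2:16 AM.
The hour hand moves 30 degrees per hour and 0.5 degrees per minute.
At 2:16: (2) x 30 + 16 x 0.5 = 60 + 8 = 68 degrees

Final answer: 68 degrees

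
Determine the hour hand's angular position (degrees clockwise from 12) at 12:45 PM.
The hour hand moves 30 degrees per hour and 0.5 degrees per minute.
At 12:45: (0) x 30 + 45 x 0.5 = 0 + 22.5 = 22.5 degrees

Final answer: 22.5 degrees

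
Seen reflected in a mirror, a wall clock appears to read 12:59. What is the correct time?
Reflection across the vertical (12-6) axis maps a hand at angle A degrees to (360 - A) degrees, which sends a reading of T minutes past 12:00 to (720 - T) minutes past 12:00.
Mirror reads 12:59 = 59 minutes past 12:00.
Actual time: (720 - 59) mod 720 = 661 minutes = 11:01.

Final answer: 11:01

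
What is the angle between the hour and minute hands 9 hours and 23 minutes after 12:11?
First find the time 9 hours and 23 minutes after 12:11.
Total minutes: 12 x 60 + 11 + 9 x 60 + 23 = 1294.
1294 mod 720 = 574 minutes = 9:34.
Now compute the angle at 9:34:
Hour hand: 9 x 30 + 34 x 0.5 = 287 degrees
Minute hand: 34 x 6 = 204 degrees
Difference: |287 - 204| = 83 degrees
The angle is 83 degrees

Final answer: 83 degrees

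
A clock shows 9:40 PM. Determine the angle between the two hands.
Hour hand position: 9 x 30 + 40 x 0.5 = 290 degrees
Minute hand position: 40 x 6 = 240 degrees
Difference: |290 - 240| = 50 degrees
The angle between the hands is 50 degrees

Final answer: 50 degrees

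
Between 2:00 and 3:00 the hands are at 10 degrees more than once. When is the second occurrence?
At t minutes past 2:00, the hour hand is at 30 x 2 + 0.5t degrees and the minute hand is at 6t degrees.
The smaller angle between them is 10 degrees when |30H - 5.5t| = 10 or |30H - 5.5t| = 350.
With H = 2, solve 30 x 2 - 5.5t = +/- target for each target:
  t = (30 x 2 - 10) / 5.5 = 9.09
  t = (30 x 2 + 10) / 5.5 = 12.73
  t = (30 x 2 - 350) / 5.5 = -52.73 (outside (0, 60))
  t = (30 x 2 + 350) / 5.5 = 74.55 (outside (0, 60))
Valid solutions in (0, 60): {9.09, 12.73} minutes.
The second occurrence is t = 12.73 minutes.
The hands form a 10-degree angle at 12.73 minutes past 2:00.

Final answer: 12.73 minutes past 2:00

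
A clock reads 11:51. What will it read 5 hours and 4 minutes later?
Starting time: 11:51
Adding 4 minutes to 51 minutes: 51 + 4 = 55 minutes
Adding 5 hours: 11 + 5 = 16 - 12 = 4
Final time: 4:55

Final answer: 4:55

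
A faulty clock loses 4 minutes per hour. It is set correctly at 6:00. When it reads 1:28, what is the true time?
For every 60 true minutes, the faulty clock advances 56 minutes, so 1 faulty-clock minute corresponds to 60/56 true minutes.
From 6:00 to 1:28 on the faulty dial is 448 minutes.
True elapsed: 448 x 60/56 = 480 minutes = 8 hours.
True time: 6:00 + 8 hours = 2:00.

Final answer: 2:00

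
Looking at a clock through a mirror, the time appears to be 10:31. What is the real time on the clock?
Reflection across the vertical (12-6) axis maps a hand at angle A degrees to (360 - A) degrees, which sends a reading of T minutes past 12:00 to (720 - T) minutes past 12:00.
Mirror reads 10:31 = 631 minutes past 12:00.
Actual time: (720 - 631) mod 720 = 89 minutes = 1:29.

Final answer: 1:29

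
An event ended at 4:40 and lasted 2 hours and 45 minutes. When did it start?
Starting time: 4:40 = 280 total minutes past 12:00
Subtracting: 2 hours and 45 minutes = 165 minutes
280 - 165 = 115 minutes
= 1 hour and 55 minutes past 12:00 = 1:55

Final answer: 1:55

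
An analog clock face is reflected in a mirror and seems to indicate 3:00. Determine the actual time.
Reflection across the vertical (12-6) axis maps a hand at angle A degrees to (360 - A) degrees, which sends a reading of T minutes past 12:00 to (720 - T) minutes past 12:00.
Mirror reads 3:00 = 180 minutes past 12:00.
Actual time: (720 - 180) mod 720 = 540 minutes = 9:00.

Final answer: 9:00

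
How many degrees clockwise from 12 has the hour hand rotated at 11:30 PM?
The hour hand moves 30 degrees per hour and 0.5 degrees per minute.
At 11:30: (11) x 30 + 30 x 0.5 = 330 + 15 = 345 degrees

Final answer: 345 degrees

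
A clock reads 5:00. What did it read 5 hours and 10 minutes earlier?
Starting time: 5:00 = 300 total minutes past 12:00
Subtracting: 5 hours and 10 minutes = 310 minutes
300 - 310 = -10 (negative, add 12 hours = 720) = 710 minutes
= 11 hours and 50 minutes past 12:00 = 11:50

Final answer: 11:50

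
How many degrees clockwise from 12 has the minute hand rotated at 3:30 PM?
The minute hand moves 6 degrees per minute.
At 3:30: 30 x 6 = 180 degrees

Final answer: 180 degrees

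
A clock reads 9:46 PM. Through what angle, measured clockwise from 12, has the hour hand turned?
The hour hand moves 30 degrees per hour and 0.5 degrees per minute.
At 9:46: (9) x 30 + 46 x 0.5 = 270 + 23 = 293 degrees

Final answer: 293 degrees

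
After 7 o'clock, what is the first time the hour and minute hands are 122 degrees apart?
At t minutes past 7:00, the hour hand is at 30 x 7 + 0.5t degrees and the minute hand is at 6t degrees.
The smaller angle between them is 122 degrees when |30H - 5.5t| = 122 or |30H - 5.5t| = 238.
With H = 7, solve 30 x 7 - 5.5t = +/- target for each target:
  t = (30 x 7 - 122) / 5.5 = 16
  t = (30 x 7 + 122) / 5.5 = 60.36 (outside (0, 60))
  t = (30 x 7 - 238) / 5.5 = -5.09 (outside (0, 60))
  t = (30 x 7 + 238) / 5.5 = 81.45 (outside (0, 60))
Valid solutions in (0, 60): {16} minutes.
The first occurrence is t = 16 minutes.
The hands form a 122-degree angle at 16 minutes past 7:00.

Final answer: 16 minutes past 7:00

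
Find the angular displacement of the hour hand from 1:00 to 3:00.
The hour hand moves 0.5 degrees per minute.
Time elapsed: 3:00 - 1:00 = 120 minutes
Angular displacement: 120 x 0.5 = 60 degrees

Final answer: 60 degrees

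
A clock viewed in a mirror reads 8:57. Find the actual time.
Reflection across the vertical (12-6) axis maps a hand at angle A degrees to (360 - A) degrees, which sends a reading of T minutes past 12:00 to (720 - T) minutes past 12:00.
Mirror reads 8:57 = 537 minutes past 12:00.
Actual time: (720 - 537) mod 720 = 183 minutes = 3:03.

Final answer: 3:03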